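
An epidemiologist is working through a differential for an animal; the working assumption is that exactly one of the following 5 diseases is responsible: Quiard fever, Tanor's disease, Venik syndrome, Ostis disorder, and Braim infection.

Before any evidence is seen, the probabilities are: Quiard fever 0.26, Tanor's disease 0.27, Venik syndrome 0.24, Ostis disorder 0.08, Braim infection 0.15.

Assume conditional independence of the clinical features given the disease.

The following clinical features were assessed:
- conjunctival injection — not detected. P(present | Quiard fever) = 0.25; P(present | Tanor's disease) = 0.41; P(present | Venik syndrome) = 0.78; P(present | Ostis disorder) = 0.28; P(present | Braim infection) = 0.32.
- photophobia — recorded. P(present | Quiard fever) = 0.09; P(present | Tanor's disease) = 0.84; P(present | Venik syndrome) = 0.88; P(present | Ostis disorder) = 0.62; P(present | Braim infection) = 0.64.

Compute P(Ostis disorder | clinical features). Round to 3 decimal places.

For each hypothesis, the unnormalized posterior weight is prior × product of the clinical feature likelihoods (using 1 − P(present | H) for each absent clinical feature):
  Quiard fever: 0.26 × (1 − 0.25) × 0.09 = 0.01755
  Tanor's disease: 0.27 × (1 − 0.41) × 0.84 = 0.13381
  Venik syndrome: 0.24 × (1 − 0.78) × 0.88 = 0.046464
  Ostis disorder: 0.08 × (1 − 0.28) × 0.62 = 0.035712
  Braim infection: 0.15 × (1 − 0.32) × 0.64 = 0.06528
Normalizing constant Z = 0.01755 + 0.13381 + 0.046464 + 0.035712 + 0.06528 = 0.29882.
P(Ostis disorder | evidence) = 0.035712 / 0.29882 ≈ 0.120.

0.120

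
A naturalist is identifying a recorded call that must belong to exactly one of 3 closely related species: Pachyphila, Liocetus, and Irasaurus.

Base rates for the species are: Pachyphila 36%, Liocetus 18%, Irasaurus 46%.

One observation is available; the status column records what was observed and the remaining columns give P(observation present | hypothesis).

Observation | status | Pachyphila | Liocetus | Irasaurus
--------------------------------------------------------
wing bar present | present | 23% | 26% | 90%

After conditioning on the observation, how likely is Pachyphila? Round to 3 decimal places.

0.152

Multiply each prior by the likelihood of the observation:
  Pachyphila: 0.36 × 0.23 = 0.0828
  Liocetus: 0.18 × 0.26 = 0.0468
  Irasaurus: 0.46 × 0.90 = 0.414
Normalizing constant Z = 0.0828 + 0.0468 + 0.414 = 0.5436.
P(Pachyphila | evidence) = 0.0828 / 0.5436 ≈ 0.152.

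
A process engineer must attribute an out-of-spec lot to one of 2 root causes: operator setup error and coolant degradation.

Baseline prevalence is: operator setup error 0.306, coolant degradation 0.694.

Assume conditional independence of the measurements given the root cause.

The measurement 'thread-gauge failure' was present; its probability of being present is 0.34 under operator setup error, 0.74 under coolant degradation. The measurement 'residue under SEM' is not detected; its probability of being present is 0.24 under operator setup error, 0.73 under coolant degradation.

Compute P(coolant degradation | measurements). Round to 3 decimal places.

Multiply each prior by the joint likelihood of the measurement pattern (using 1 − P(present | H) for each absent measurement):
  operator setup error: 0.306 × 0.34 × (1 − 0.24) = 0.07907
  coolant degradation: 0.694 × 0.74 × (1 − 0.73) = 0.13866
The unnormalized weights sum to 0.21773.
P(coolant degradation | evidence) = 0.13866 / 0.21773 ≈ 0.637.

0.637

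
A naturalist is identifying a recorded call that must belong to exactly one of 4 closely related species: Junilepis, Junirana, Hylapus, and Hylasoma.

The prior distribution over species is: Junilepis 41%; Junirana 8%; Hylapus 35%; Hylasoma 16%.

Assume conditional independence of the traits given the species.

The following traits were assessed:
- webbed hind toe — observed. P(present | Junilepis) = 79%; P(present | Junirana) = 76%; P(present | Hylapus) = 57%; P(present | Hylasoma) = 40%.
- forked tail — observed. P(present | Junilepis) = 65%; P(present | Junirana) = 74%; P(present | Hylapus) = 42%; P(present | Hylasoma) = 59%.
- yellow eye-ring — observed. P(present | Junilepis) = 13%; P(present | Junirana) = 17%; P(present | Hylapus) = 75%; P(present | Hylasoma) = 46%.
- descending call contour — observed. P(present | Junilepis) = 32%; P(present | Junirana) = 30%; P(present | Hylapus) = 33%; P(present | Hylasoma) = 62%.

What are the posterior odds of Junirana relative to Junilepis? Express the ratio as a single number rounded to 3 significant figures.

0.262

Posterior odds equal prior odds times the likelihood ratio; only the two competing hypotheses matter.
  Junirana: 0.08 × 0.76 × 0.74 × 0.17 × 0.30 = 0.0022946
  Junilepis: 0.41 × 0.79 × 0.65 × 0.13 × 0.32 = 0.0087583
Posterior odds = 0.0022946 / 0.0087583 ≈ 0.262.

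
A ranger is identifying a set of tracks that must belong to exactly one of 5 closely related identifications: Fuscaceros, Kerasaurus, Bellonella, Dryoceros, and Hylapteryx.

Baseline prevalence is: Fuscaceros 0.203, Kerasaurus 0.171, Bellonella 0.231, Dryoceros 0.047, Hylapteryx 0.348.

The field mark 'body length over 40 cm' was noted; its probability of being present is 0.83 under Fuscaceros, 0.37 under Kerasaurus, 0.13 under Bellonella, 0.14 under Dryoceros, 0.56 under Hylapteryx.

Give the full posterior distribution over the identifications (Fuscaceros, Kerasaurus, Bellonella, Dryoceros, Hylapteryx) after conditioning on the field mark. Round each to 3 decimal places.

0.364, 0.137, 0.065, 0.014, 0.421

By Bayes' rule, the unnormalized weight for each hypothesis is prior × likelihood:
  Fuscaceros: 0.203 × 0.83 = 0.16849
  Kerasaurus: 0.171 × 0.37 = 0.06327
  Bellonella: 0.231 × 0.13 = 0.03003
  Dryoceros: 0.047 × 0.14 = 0.00658
  Hylapteryx: 0.348 × 0.56 = 0.19488
Marginal likelihood of the evidence = 0.46325.
P(Fuscaceros | evidence) = 0.16849 / 0.46325 ≈ 0.364
P(Kerasaurus | evidence) = 0.06327 / 0.46325 ≈ 0.137
P(Bellonella | evidence) = 0.03003 / 0.46325 ≈ 0.065
P(Dryoceros | evidence) = 0.00658 / 0.46325 ≈ 0.014
P(Hylapteryx | evidence) = 0.19488 / 0.46325 ≈ 0.421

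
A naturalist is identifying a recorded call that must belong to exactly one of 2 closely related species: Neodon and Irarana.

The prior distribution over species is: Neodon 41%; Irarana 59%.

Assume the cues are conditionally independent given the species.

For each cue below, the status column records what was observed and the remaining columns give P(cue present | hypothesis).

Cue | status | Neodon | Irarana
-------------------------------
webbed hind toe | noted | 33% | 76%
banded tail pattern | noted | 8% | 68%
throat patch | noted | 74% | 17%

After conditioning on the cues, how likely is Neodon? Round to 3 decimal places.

0.134

Multiply each prior by the joint likelihood of the cue pattern:
  Neodon: 0.41 × 0.33 × 0.08 × 0.74 = 0.0080098
  Irarana: 0.59 × 0.76 × 0.68 × 0.17 = 0.051835
Normalizing constant Z = 0.0080098 + 0.051835 = 0.059845.
P(Neodon | evidence) = 0.0080098 / 0.059845 ≈ 0.134.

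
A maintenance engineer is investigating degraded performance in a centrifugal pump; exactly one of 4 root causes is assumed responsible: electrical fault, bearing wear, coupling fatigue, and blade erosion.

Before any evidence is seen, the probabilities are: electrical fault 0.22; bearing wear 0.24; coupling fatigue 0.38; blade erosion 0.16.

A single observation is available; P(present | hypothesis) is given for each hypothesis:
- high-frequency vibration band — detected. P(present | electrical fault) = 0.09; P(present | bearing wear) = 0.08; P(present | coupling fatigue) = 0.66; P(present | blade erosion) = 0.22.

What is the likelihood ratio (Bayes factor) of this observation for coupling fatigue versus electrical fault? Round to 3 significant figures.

7.33

Likelihood of this observation under each hypothesis:
  coupling fatigue: 0.66
  electrical fault: 0.09
Bayes factor = 0.66 / 0.09 ≈ 7.33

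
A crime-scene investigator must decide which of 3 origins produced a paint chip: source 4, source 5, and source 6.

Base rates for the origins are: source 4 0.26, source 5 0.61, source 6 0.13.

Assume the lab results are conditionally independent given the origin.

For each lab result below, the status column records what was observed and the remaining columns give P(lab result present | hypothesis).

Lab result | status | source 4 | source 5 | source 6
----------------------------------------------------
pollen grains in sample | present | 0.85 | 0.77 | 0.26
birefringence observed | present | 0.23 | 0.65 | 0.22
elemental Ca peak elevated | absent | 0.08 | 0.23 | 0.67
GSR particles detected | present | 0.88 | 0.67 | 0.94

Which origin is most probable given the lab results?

Multiply each prior by the joint likelihood of the lab result pattern (using 1 − P(present | H) for each absent lab result):
  source 4: 0.26 × 0.85 × 0.23 × (1 − 0.08) × 0.88 = 0.041152
  source 5: 0.61 × 0.77 × 0.65 × (1 − 0.23) × 0.67 = 0.15751
  source 6: 0.13 × 0.26 × 0.22 × (1 − 0.67) × 0.94 = 0.0023066
Normalizing constant Z = 0.041152 + 0.15751 + 0.0023066 = 0.20097.
P(source 4 | evidence) ≈ 0.041152 / 0.20097 ≈ 0.205
P(source 5 | evidence) ≈ 0.15751 / 0.20097 ≈ 0.784
P(source 6 | evidence) ≈ 0.0023066 / 0.20097 ≈ 0.011
The largest is 0.784, so source 5 is most probable.

source 5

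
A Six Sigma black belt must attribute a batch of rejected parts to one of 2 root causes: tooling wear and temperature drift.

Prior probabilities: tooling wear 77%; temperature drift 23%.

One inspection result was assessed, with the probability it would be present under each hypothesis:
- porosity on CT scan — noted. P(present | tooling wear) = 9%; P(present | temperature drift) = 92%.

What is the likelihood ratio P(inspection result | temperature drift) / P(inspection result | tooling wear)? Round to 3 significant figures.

10.2

Likelihood of this inspection result under each hypothesis:
  temperature drift: 0.92
  tooling wear: 0.09
Bayes factor = 0.92 / 0.09 ≈ 10.2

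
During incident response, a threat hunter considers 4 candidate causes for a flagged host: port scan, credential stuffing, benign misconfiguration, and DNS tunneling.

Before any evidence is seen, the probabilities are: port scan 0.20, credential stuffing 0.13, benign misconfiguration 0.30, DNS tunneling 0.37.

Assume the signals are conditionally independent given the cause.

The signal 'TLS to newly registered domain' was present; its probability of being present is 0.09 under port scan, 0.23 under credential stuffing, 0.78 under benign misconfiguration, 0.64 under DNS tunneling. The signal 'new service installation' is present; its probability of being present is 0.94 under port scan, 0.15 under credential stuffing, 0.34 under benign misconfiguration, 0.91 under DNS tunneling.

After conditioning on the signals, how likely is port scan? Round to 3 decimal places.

Multiply each prior by the joint likelihood of the signal pattern:
  port scan: 0.20 × 0.09 × 0.94 = 0.01692
  credential stuffing: 0.13 × 0.23 × 0.15 = 0.004485
  benign misconfiguration: 0.30 × 0.78 × 0.34 = 0.07956
  DNS tunneling: 0.37 × 0.64 × 0.91 = 0.21549
The unnormalized weights sum to 0.31645.
P(port scan | evidence) = 0.01692 / 0.31645 ≈ 0.053.

0.053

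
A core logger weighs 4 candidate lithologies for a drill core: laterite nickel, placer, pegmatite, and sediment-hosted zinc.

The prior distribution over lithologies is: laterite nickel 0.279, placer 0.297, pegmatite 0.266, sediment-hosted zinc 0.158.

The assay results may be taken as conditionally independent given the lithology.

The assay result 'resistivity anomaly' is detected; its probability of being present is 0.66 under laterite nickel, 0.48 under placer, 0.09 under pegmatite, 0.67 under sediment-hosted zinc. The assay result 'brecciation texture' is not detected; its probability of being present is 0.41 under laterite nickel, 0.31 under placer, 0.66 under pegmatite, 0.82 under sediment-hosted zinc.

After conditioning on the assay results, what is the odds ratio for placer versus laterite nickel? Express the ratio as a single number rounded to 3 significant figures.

Posterior odds equal prior odds times the likelihood ratio; only the two competing hypotheses matter (using 1 − P(present | H) for each absent assay result).
  placer: 0.297 × 0.48 × (1 − 0.31) = 0.098366
  laterite nickel: 0.279 × 0.66 × (1 − 0.41) = 0.10864
Odds(placer : laterite nickel) = 0.098366 / 0.10864 ≈ 0.905.

0.905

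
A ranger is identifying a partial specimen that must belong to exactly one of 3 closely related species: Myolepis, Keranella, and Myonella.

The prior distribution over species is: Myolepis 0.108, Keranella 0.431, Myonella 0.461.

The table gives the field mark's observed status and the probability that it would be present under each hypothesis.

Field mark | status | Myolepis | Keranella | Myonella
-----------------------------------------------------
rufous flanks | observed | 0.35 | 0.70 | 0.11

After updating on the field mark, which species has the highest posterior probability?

By Bayes' rule, the unnormalized weight for each hypothesis is prior × likelihood:
  Myolepis: 0.108 × 0.35 = 0.0378
  Keranella: 0.431 × 0.70 = 0.3017
  Myonella: 0.461 × 0.11 = 0.05071
Normalizing constant Z = 0.0378 + 0.3017 + 0.05071 = 0.39021.
P(Myolepis | evidence) ≈ 0.0378 / 0.39021 ≈ 0.097
P(Keranella | evidence) ≈ 0.3017 / 0.39021 ≈ 0.773
P(Myonella | evidence) ≈ 0.05071 / 0.39021 ≈ 0.130
The largest is 0.773, so Keranella is most probable.

Keranella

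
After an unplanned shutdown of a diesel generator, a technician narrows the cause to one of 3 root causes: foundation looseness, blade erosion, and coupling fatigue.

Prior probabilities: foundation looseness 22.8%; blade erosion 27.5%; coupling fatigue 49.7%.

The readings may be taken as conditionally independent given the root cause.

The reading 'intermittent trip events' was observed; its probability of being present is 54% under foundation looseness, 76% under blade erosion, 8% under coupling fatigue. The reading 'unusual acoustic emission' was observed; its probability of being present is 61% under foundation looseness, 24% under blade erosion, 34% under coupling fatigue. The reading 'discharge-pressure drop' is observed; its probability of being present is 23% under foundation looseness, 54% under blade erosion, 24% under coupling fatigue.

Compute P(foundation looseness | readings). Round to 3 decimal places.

By Bayes' rule with conditional independence, the unnormalized weight for each hypothesis is prior × ∏ likelihoods:
  foundation looseness: 0.228 × 0.54 × 0.61 × 0.23 = 0.017274
  blade erosion: 0.275 × 0.76 × 0.24 × 0.54 = 0.027086
  coupling fatigue: 0.497 × 0.08 × 0.34 × 0.24 = 0.0032444
The unnormalized weights sum to 0.047605.
P(foundation looseness | evidence) = 0.017274 / 0.047605 ≈ 0.363.

0.363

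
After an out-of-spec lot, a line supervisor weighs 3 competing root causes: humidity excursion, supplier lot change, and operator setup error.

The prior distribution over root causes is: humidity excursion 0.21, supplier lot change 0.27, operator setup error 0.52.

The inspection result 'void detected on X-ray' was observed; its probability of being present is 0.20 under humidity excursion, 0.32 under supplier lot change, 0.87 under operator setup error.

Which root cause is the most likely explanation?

operator setup error

By Bayes' rule, the unnormalized weight for each hypothesis is prior × likelihood:
  humidity excursion: 0.21 × 0.20 = 0.042
  supplier lot change: 0.27 × 0.32 = 0.0864
  operator setup error: 0.52 × 0.87 = 0.4524
The unnormalized weights sum to 0.5808.
P(humidity excursion | evidence) ≈ 0.042 / 0.5808 ≈ 0.072
P(supplier lot change | evidence) ≈ 0.0864 / 0.5808 ≈ 0.149
P(operator setup error | evidence) ≈ 0.4524 / 0.5808 ≈ 0.779
The largest is 0.779, so operator setup error is most probable.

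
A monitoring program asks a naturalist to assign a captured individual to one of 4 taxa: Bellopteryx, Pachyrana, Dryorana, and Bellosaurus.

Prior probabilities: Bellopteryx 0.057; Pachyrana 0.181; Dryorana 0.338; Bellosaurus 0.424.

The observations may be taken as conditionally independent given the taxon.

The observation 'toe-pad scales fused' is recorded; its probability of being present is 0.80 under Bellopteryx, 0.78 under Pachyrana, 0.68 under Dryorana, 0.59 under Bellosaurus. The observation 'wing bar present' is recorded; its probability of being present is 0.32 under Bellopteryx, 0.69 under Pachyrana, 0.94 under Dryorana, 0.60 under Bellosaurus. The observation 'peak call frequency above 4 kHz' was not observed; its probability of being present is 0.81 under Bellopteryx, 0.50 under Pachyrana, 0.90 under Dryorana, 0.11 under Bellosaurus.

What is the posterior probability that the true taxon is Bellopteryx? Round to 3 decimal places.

0.013

Multiply each prior by the joint likelihood of the evidence pattern (using 1 − P(present | H) for each absent observation):
  Bellopteryx: 0.057 × 0.80 × 0.32 × (1 − 0.81) = 0.0027725
  Pachyrana: 0.181 × 0.78 × 0.69 × (1 − 0.50) = 0.048707
  Dryorana: 0.338 × 0.68 × 0.94 × (1 − 0.90) = 0.021605
  Bellosaurus: 0.424 × 0.59 × 0.60 × (1 − 0.11) = 0.13359
Marginal likelihood of the evidence = 0.20667.
P(Bellopteryx | evidence) = 0.0027725 / 0.20667 ≈ 0.013.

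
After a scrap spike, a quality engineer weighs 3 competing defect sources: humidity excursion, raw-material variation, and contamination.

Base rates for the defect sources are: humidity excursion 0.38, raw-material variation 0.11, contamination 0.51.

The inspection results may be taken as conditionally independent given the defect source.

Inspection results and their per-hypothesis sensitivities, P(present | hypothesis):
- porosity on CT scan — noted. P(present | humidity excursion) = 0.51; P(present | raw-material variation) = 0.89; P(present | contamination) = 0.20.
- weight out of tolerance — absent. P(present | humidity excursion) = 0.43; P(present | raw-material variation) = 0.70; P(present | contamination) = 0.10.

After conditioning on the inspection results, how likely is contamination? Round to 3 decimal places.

0.396

For each hypothesis, the unnormalized posterior weight is prior × product of the inspection result likelihoods (using 1 − P(present | H) for each absent inspection result):
  humidity excursion: 0.38 × 0.51 × (1 − 0.43) = 0.11047
  raw-material variation: 0.11 × 0.89 × (1 − 0.70) = 0.02937
  contamination: 0.51 × 0.20 × (1 − 0.10) = 0.0918
Normalizing constant Z = 0.11047 + 0.02937 + 0.0918 = 0.23164.
P(contamination | evidence) = 0.0918 / 0.23164 ≈ 0.396.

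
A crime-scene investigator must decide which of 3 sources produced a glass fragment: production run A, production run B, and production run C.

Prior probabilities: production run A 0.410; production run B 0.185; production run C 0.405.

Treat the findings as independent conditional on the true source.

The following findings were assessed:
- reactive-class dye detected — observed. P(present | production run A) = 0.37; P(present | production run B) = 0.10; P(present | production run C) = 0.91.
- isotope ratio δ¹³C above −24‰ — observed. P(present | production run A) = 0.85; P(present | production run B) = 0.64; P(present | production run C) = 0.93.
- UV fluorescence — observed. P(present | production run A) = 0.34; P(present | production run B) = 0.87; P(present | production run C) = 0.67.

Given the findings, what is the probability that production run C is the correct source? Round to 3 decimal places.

0.809

For each hypothesis, the unnormalized posterior weight is prior × product of the finding likelihoods:
  production run A: 0.410 × 0.37 × 0.85 × 0.34 = 0.043841
  production run B: 0.185 × 0.10 × 0.64 × 0.87 = 0.010301
  production run C: 0.405 × 0.91 × 0.93 × 0.67 = 0.22964
Normalizing constant Z = 0.043841 + 0.010301 + 0.22964 = 0.28379.
P(production run C | evidence) = 0.22964 / 0.28379 ≈ 0.809.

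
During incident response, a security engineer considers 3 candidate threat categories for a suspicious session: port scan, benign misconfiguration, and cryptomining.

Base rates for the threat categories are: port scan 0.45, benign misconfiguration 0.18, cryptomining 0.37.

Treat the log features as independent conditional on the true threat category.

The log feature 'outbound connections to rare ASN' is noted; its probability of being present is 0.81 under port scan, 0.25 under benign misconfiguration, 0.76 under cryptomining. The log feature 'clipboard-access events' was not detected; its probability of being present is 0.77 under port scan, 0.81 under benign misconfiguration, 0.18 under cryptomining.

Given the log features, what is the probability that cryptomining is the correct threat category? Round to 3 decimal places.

Multiply each prior by the joint likelihood of the log feature pattern (using 1 − P(present | H) for each absent log feature):
  port scan: 0.45 × 0.81 × (1 − 0.77) = 0.083835
  benign misconfiguration: 0.18 × 0.25 × (1 − 0.81) = 0.00855
  cryptomining: 0.37 × 0.76 × (1 − 0.18) = 0.23058
Normalizing constant Z = 0.083835 + 0.00855 + 0.23058 = 0.32297.
P(cryptomining | evidence) = 0.23058 / 0.32297 ≈ 0.714.

0.714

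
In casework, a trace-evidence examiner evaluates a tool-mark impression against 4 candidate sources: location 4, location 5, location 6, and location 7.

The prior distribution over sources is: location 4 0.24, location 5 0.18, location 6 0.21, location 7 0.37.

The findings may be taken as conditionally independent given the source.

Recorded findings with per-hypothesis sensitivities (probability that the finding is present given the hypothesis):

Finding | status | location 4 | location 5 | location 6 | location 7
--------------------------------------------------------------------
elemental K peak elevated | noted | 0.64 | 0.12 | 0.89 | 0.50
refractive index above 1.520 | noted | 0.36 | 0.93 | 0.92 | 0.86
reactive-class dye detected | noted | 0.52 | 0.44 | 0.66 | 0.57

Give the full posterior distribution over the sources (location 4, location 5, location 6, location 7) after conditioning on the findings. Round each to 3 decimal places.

0.119, 0.037, 0.469, 0.375

By Bayes' rule with conditional independence, the unnormalized weight for each hypothesis is prior × ∏ likelihoods:
  location 4: 0.24 × 0.64 × 0.36 × 0.52 = 0.028754
  location 5: 0.18 × 0.12 × 0.93 × 0.44 = 0.0088387
  location 6: 0.21 × 0.89 × 0.92 × 0.66 = 0.11349
  location 7: 0.37 × 0.50 × 0.86 × 0.57 = 0.090687
Normalizing constant Z = 0.028754 + 0.0088387 + 0.11349 + 0.090687 = 0.24177.
P(location 4 | evidence) = 0.028754 / 0.24177 ≈ 0.119
P(location 5 | evidence) = 0.0088387 / 0.24177 ≈ 0.037
P(location 6 | evidence) = 0.11349 / 0.24177 ≈ 0.469
P(location 7 | evidence) = 0.090687 / 0.24177 ≈ 0.375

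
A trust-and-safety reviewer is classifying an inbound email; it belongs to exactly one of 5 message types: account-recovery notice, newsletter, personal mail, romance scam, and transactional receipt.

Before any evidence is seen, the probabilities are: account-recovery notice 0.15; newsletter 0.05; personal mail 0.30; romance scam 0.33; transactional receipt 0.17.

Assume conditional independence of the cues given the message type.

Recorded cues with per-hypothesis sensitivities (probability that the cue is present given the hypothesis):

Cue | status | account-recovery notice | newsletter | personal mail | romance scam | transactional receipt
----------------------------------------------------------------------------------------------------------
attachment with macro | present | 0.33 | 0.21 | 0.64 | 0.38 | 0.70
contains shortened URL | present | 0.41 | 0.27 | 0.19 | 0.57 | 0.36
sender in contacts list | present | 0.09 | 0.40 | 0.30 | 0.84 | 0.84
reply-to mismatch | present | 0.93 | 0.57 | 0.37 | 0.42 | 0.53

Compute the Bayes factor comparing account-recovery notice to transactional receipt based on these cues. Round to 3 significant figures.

0.101

Joint likelihood of the cue pattern under each hypothesis:
  account-recovery notice: 0.33 × 0.41 × 0.09 × 0.93 = 0.011325
  transactional receipt: 0.70 × 0.36 × 0.84 × 0.53 = 0.11219
Bayes factor = 0.011325 / 0.11219 ≈ 0.101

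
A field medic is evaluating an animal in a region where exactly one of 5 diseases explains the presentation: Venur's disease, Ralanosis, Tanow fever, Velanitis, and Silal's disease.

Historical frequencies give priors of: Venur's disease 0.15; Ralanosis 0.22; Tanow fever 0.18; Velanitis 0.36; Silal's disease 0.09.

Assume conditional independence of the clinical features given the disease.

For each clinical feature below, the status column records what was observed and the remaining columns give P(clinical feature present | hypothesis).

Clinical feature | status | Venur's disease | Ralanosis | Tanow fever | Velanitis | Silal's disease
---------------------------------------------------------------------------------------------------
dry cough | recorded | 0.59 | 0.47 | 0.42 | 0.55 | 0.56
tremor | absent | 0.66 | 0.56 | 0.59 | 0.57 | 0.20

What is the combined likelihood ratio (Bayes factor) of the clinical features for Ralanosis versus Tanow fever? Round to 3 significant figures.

The Bayes factor is the ratio of the joint likelihoods of the clinical feature pattern under the two hypotheses (using 1 − P(present | H) for each absent clinical feature).
  Ralanosis: 0.47 × (1 − 0.56) = 0.2068
  Tanow fever: 0.42 × (1 − 0.59) = 0.1722
Bayes factor = 0.2068 / 0.1722 ≈ 1.20

1.20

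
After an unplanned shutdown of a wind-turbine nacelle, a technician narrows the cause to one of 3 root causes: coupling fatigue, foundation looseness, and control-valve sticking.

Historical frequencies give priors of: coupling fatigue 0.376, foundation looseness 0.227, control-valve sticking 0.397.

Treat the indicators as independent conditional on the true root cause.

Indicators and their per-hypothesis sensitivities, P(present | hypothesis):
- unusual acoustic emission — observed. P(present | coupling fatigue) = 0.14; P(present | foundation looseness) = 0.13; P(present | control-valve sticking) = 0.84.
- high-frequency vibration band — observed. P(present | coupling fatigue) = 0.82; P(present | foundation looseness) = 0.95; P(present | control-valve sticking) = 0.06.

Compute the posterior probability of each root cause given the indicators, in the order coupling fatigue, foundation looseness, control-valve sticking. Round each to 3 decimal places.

0.473, 0.307, 0.219

Multiply each prior by the joint likelihood of the indicator pattern:
  coupling fatigue: 0.376 × 0.14 × 0.82 = 0.043165
  foundation looseness: 0.227 × 0.13 × 0.95 = 0.028035
  control-valve sticking: 0.397 × 0.84 × 0.06 = 0.020009
Normalizing constant Z = 0.043165 + 0.028035 + 0.020009 = 0.091208.
P(coupling fatigue | evidence) = 0.043165 / 0.091208 ≈ 0.473
P(foundation looseness | evidence) = 0.028035 / 0.091208 ≈ 0.307
P(control-valve sticking | evidence) = 0.020009 / 0.091208 ≈ 0.219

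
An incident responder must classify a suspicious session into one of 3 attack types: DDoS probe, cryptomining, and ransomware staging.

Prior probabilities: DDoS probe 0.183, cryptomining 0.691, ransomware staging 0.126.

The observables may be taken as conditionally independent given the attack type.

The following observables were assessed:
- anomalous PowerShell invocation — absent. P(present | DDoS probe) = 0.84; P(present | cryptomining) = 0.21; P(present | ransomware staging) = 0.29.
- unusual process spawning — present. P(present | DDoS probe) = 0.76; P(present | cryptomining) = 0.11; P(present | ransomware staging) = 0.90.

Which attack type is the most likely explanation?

ransomware staging

Multiply each prior by the joint likelihood of the observable pattern (using 1 − P(present | H) for each absent observable):
  DDoS probe: 0.183 × (1 − 0.84) × 0.76 = 0.022253
  cryptomining: 0.691 × (1 − 0.21) × 0.11 = 0.060048
  ransomware staging: 0.126 × (1 − 0.29) × 0.90 = 0.080514
Marginal likelihood of the evidence = 0.16281.
P(DDoS probe | evidence) ≈ 0.022253 / 0.16281 ≈ 0.137
P(cryptomining | evidence) ≈ 0.060048 / 0.16281 ≈ 0.369
P(ransomware staging | evidence) ≈ 0.080514 / 0.16281 ≈ 0.495
The largest is 0.495, so ransomware staging is most probable.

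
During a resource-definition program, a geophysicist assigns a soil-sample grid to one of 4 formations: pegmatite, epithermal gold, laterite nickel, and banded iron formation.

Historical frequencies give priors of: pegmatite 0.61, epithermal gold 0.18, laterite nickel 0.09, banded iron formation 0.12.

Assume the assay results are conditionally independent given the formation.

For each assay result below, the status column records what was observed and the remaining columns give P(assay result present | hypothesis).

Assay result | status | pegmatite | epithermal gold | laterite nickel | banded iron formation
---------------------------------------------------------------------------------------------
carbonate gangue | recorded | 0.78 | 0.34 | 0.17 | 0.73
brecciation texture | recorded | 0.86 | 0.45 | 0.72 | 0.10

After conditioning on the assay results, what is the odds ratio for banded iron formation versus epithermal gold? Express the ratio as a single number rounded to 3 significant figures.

The normalizing constant cancels in an odds ratio, so compute prior × likelihood for the two hypotheses only:
  banded iron formation: 0.12 × 0.73 × 0.10 = 0.00876
  epithermal gold: 0.18 × 0.34 × 0.45 = 0.02754
Odds(banded iron formation : epithermal gold) = 0.00876 / 0.02754 ≈ 0.318.

0.318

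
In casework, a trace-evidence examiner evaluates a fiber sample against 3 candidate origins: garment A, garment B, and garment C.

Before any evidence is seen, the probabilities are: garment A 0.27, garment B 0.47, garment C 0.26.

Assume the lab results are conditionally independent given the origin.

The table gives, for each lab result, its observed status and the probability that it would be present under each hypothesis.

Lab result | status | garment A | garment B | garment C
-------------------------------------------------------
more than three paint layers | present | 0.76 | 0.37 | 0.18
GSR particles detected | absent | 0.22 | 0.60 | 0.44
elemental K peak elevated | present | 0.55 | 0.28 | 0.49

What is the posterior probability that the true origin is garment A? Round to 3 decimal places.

0.731

For each hypothesis, the unnormalized posterior weight is prior × product of the lab result likelihoods (using 1 − P(present | H) for each absent lab result):
  garment A: 0.27 × 0.76 × (1 − 0.22) × 0.55 = 0.088031
  garment B: 0.47 × 0.37 × (1 − 0.60) × 0.28 = 0.019477
  garment C: 0.26 × 0.18 × (1 − 0.44) × 0.49 = 0.012842
Marginal likelihood of the evidence = 0.12035.
P(garment A | evidence) = 0.088031 / 0.12035 ≈ 0.731.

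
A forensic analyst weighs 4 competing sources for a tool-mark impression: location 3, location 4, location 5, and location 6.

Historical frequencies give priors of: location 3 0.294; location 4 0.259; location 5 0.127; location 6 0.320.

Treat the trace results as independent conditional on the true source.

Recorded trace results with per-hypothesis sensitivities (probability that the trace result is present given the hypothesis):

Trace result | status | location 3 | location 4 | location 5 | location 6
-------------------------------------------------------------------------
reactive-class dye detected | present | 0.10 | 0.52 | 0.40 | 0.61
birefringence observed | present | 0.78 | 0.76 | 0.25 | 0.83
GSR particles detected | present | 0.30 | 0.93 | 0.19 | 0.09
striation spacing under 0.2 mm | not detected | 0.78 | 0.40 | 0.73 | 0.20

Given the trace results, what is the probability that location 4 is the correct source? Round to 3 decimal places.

0.805

For each hypothesis, the unnormalized posterior weight is prior × product of the trace result likelihoods (using 1 − P(present | H) for each absent trace result):
  location 3: 0.294 × 0.10 × 0.78 × 0.30 × (1 − 0.78) = 0.0015135
  location 4: 0.259 × 0.52 × 0.76 × 0.93 × (1 − 0.40) = 0.057115
  location 5: 0.127 × 0.40 × 0.25 × 0.19 × (1 − 0.73) = 0.00065151
  location 6: 0.320 × 0.61 × 0.83 × 0.09 × (1 − 0.20) = 0.011665
Normalizing constant Z = 0.0015135 + 0.057115 + 0.00065151 + 0.011665 = 0.070945.
P(location 4 | evidence) = 0.057115 / 0.070945 ≈ 0.805.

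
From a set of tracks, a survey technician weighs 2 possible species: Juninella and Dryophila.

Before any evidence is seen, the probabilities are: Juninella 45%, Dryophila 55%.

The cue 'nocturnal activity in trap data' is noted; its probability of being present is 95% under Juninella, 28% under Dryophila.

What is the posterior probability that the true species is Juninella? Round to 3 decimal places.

Multiply each prior by the likelihood of the cue:
  Juninella: 0.45 × 0.95 = 0.4275
  Dryophila: 0.55 × 0.28 = 0.154
Marginal likelihood of the evidence = 0.5815.
P(Juninella | evidence) = 0.4275 / 0.5815 ≈ 0.735.

0.735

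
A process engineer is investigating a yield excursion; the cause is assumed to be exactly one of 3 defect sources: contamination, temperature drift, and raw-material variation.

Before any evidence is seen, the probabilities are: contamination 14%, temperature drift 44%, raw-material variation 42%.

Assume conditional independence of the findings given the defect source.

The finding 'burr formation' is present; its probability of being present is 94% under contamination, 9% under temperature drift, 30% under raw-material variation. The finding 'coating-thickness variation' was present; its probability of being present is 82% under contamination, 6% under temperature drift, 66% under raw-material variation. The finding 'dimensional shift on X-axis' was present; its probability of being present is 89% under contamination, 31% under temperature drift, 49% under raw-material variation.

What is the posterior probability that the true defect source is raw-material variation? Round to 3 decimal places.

For each hypothesis, the unnormalized posterior weight is prior × product of the finding likelihoods:
  contamination: 0.14 × 0.94 × 0.82 × 0.89 = 0.096042
  temperature drift: 0.44 × 0.09 × 0.06 × 0.31 = 0.00073656
  raw-material variation: 0.42 × 0.30 × 0.66 × 0.49 = 0.040748
The unnormalized weights sum to 0.13753.
P(raw-material variation | evidence) = 0.040748 / 0.13753 ≈ 0.296.

0.296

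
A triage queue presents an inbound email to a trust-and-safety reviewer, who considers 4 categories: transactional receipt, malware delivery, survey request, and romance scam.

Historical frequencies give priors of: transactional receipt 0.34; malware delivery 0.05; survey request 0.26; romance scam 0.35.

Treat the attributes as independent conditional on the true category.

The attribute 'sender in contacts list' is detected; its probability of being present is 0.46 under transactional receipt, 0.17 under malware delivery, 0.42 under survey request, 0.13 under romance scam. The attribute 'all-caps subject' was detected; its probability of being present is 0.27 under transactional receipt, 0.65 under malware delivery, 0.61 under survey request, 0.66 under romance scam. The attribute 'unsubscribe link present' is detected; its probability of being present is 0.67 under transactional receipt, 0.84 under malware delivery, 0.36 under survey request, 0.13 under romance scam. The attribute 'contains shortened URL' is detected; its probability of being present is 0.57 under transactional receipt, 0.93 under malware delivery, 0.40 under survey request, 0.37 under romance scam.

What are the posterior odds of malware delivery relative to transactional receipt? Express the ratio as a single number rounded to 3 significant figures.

The normalizing constant cancels in an odds ratio, so compute prior × likelihood for the two hypotheses only:
  malware delivery: 0.05 × 0.17 × 0.65 × 0.84 × 0.93 = 0.0043161
  transactional receipt: 0.34 × 0.46 × 0.27 × 0.67 × 0.57 = 0.016127
Posterior odds = 0.0043161 / 0.016127 ≈ 0.268.

0.268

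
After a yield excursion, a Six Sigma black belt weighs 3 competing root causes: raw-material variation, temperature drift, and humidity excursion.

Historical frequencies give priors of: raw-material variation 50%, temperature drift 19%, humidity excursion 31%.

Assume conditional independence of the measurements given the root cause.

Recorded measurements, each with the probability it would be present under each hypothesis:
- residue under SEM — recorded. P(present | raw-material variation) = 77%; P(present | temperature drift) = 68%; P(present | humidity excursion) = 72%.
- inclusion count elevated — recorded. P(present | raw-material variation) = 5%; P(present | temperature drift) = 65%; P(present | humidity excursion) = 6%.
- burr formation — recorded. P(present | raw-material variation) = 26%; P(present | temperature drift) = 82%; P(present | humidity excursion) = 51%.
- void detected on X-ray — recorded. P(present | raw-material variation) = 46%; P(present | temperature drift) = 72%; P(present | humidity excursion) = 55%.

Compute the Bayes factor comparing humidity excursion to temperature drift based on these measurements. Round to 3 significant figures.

0.0464

Joint likelihood of the measurement pattern under each hypothesis:
  humidity excursion: 0.72 × 0.06 × 0.51 × 0.55 = 0.012118
  temperature drift: 0.68 × 0.65 × 0.82 × 0.72 = 0.26096
Bayes factor = 0.012118 / 0.26096 ≈ 0.0464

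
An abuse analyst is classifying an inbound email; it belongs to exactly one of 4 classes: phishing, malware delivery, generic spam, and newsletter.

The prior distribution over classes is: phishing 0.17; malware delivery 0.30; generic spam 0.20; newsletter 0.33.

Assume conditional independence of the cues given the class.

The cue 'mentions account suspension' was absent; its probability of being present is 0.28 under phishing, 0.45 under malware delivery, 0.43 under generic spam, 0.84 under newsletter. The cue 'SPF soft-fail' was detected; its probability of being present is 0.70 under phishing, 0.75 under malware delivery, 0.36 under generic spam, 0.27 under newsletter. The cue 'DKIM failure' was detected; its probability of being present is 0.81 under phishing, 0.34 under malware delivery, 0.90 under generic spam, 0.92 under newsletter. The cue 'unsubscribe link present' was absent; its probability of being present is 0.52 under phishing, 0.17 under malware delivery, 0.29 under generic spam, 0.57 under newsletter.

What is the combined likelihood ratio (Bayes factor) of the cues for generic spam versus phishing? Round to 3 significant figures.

The Bayes factor is the ratio of the joint likelihoods of the cue pattern under the two hypotheses (using 1 − P(present | H) for each absent cue).
  generic spam: (1 − 0.43) × 0.36 × 0.90 × (1 − 0.29) = 0.13112
  phishing: (1 − 0.28) × 0.70 × 0.81 × (1 − 0.52) = 0.19596
Bayes factor = 0.13112 / 0.19596 ≈ 0.669

0.669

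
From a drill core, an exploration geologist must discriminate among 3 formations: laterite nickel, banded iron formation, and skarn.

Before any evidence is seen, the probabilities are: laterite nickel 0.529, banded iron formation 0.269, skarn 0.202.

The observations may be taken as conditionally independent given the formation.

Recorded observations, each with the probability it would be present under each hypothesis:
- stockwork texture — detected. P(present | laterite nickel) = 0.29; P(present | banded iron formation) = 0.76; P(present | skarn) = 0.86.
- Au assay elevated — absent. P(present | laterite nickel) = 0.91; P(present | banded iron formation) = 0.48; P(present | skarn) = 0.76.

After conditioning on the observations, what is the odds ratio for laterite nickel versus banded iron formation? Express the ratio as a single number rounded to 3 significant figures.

Posterior odds equal prior odds times the likelihood ratio; only the two competing hypotheses matter (using 1 − P(present | H) for each absent observation).
  laterite nickel: 0.529 × 0.29 × (1 − 0.91) = 0.013807
  banded iron formation: 0.269 × 0.76 × (1 − 0.48) = 0.10631
Posterior odds = 0.013807 / 0.10631 ≈ 0.130.

0.130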